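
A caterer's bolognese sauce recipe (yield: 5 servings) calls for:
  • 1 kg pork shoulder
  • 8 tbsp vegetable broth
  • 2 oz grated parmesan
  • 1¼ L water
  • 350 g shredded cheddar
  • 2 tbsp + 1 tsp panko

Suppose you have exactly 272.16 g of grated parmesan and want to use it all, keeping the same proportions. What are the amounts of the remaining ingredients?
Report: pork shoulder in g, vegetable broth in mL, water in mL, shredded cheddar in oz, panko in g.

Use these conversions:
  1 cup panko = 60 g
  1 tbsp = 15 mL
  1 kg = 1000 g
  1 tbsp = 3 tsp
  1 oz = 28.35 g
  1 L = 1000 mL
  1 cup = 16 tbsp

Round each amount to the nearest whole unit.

pork shoulder: 4800 g; vegetable broth: 576 mL; water: 6000 mL; shredded cheddar: 59 oz; panko: 42 g

The original recipe has 56.7 g of grated parmesan, so the scaling factor is 272.16 ÷ 56.7 = 24/5 = 4.8.
pork shoulder: 1 kg × 24/5 × 1000 g/kg = 4800 g
vegetable broth: 8 tbsp × 24/5 × 15 mL/tbsp = 576 mL
water: 1.25 L × 24/5 × 1000 mL/L = 6000 mL
shredded cheddar: 350 g × 24/5 ÷ 28.35 g/oz ≈ 59 oz
panko: (2 tbsp + 1 tsp = 7/3 tbsp) × 24/5 ÷ 16 tbsp/cup × 60 g/cup = 42 g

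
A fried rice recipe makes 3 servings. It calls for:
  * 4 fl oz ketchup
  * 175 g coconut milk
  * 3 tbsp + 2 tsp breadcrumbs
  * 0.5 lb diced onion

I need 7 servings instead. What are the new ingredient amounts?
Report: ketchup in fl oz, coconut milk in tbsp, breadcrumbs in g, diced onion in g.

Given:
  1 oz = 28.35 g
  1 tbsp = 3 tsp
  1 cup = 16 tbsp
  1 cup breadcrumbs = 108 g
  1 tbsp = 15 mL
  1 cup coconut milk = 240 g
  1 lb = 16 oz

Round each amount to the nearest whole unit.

ketchup: 9 fl oz; coconut milk: 27 tbsp; breadcrumbs: 58 g; diced onion: 529 g

Scaling factor: 7/3.
ketchup: 4 fl oz × 7/3 ≈ 9 fl oz
coconut milk: 175 g × 7/3 ÷ 240 g/cup × 16 tbsp/cup ≈ 27 tbsp
breadcrumbs: (3 tbsp + 2 tsp = 11/3 tbsp) × 7/3 ÷ 16 tbsp/cup × 108 g/cup ≈ 58 g
diced onion: 0.5 lb × 7/3 × 16 oz/lb × 28.35 g/oz ≈ 529 g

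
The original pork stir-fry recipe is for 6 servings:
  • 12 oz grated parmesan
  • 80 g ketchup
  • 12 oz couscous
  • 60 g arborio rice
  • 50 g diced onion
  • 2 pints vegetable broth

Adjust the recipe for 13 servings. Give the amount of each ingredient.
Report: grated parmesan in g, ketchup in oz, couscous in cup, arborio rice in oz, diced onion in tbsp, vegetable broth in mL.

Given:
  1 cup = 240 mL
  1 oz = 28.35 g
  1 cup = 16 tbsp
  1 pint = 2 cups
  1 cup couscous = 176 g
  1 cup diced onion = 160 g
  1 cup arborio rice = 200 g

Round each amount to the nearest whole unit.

grated parmesan: 737 g; ketchup: 6 oz; couscous: 4 cup; arborio rice: 5 oz; diced onion: 11 tbsp; vegetable broth: 2080 mL

Scaling factor: 13/6.
grated parmesan: 12 oz × 13/6 × 28.35 g/oz ≈ 737 g
ketchup: 80 g × 13/6 ÷ 28.35 g/oz ≈ 6 oz
couscous: 12 oz × 13/6 × 28.35 g/oz ÷ 176 g/cup ≈ 4 cup
arborio rice: 60 g × 13/6 ÷ 28.35 g/oz ≈ 5 oz
diced onion: 50 g × 13/6 ÷ 160 g/cup × 16 tbsp/cup ≈ 11 tbsp
vegetable broth: 2 pint × 13/6 × 2 cup/pint × 240 mL/cup = 2080 mL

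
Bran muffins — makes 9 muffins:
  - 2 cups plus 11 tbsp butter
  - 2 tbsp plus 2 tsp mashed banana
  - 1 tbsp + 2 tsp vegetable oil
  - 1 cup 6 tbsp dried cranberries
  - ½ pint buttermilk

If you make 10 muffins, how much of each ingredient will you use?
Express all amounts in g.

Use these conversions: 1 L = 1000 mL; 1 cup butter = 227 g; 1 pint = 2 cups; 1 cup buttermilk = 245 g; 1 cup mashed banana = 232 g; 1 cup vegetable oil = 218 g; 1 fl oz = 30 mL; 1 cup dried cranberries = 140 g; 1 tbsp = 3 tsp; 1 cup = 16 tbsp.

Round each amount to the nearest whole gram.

Scaling factor: 10/9.
butter: (2 cup + 11 tbsp = 2.6875 cup) × 10/9 × 227 g/cup ≈ 678 g
mashed banana: (2 tbsp + 2 tsp = 8/3 tbsp) × 10/9 ÷ 16 tbsp/cup × 232 g/cup ≈ 43 g
vegetable oil: (1 tbsp + 2 tsp = 5/3 tbsp) × 10/9 ÷ 16 tbsp/cup × 218 g/cup ≈ 25 g
dried cranberries: (1 cup + 6 tbsp = 1.375 cup) × 10/9 × 140 g/cup ≈ 214 g
buttermilk: 0.5 pint × 10/9 × 2 cup/pint × 245 g/cup ≈ 272 g

butter: 678 g; mashed banana: 43 g; vegetable oil: 25 g; dried cranberries: 214 g; buttermilk: 272 g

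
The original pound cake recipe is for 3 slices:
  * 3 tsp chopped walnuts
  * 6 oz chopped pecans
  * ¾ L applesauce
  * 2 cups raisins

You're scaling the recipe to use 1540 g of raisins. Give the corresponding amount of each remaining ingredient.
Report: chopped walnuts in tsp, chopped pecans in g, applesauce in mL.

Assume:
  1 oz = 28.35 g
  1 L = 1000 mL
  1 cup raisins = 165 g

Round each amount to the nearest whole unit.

chopped walnuts: 14 tsp; chopped pecans: 794 g; applesauce: 3500 mL

The original recipe has 330 g of raisins, so the scaling factor is 1540 ÷ 330 = 14/3.
chopped walnuts: 3 tsp × 14/3 = 14 tsp
chopped pecans: 6 oz × 14/3 × 28.35 g/oz ≈ 794 g
applesauce: 0.75 L × 14/3 × 1000 mL/L = 3500 mL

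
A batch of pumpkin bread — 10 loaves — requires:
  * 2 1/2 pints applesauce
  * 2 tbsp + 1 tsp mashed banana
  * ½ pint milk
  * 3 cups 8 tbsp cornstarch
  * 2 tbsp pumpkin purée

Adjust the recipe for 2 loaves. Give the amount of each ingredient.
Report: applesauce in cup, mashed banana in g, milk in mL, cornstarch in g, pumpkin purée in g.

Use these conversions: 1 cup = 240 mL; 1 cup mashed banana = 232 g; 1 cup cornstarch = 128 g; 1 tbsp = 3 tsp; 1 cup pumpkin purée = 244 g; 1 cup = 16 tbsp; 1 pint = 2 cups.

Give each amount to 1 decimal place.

applesauce: 1.0 cup; mashed banana: 6.8 g; milk: 48.0 mL; cornstarch: 89.6 g; pumpkin purée: 6.1 g

Scaling factor: 2/10 = 1/5 = 0.2.
applesauce: 2.5 pint × 1/5 × 2 cup/pint = 1.0 cup
mashed banana: (2 tbsp + 1 tsp = 7/3 tbsp) × 1/5 ÷ 16 tbsp/cup × 232 g/cup ≈ 6.8 g
milk: 0.5 pint × 1/5 × 2 cup/pint × 240 mL/cup = 48.0 mL
cornstarch: (3 cup + 8 tbsp = 3.5 cup) × 1/5 × 128 g/cup = 89.6 g
pumpkin purée: 2 tbsp × 1/5 ÷ 16 tbsp/cup × 244 g/cup = 6.1 g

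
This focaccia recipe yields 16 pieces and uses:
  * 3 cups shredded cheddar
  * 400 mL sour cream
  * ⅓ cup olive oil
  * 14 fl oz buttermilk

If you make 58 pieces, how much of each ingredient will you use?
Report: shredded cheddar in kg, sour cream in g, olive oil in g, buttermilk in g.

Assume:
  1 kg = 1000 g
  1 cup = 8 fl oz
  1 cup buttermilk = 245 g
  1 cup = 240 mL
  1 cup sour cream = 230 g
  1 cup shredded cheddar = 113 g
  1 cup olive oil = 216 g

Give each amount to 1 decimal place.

shredded cheddar: 1.2 kg; sour cream: 1389.6 g; olive oil: 261.0 g; buttermilk: 1554.2 g

Scaling factor: 58/16 = 29/8 = 3.625.
shredded cheddar: 3 cup × 29/8 × 113 g/cup ÷ 1000 g/kg ≈ 1.2 kg
sour cream: 400 mL × 29/8 ÷ 240 mL/cup × 230 g/cup ≈ 1389.6 g
olive oil: 1/3 cup × 29/8 × 216 g/cup = 261.0 g
buttermilk: 14 fl oz × 29/8 ÷ 8 fl oz/cup × 245 g/cup ≈ 1554.2 g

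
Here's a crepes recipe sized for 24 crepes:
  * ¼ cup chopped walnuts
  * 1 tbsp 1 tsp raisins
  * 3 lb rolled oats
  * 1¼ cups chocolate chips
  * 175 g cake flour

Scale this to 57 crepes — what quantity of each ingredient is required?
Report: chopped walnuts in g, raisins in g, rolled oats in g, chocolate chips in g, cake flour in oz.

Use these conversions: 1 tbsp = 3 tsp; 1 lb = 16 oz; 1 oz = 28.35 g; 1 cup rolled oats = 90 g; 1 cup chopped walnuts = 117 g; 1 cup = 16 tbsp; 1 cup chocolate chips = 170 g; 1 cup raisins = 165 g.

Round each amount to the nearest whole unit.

Scaling factor: 57/24 = 19/8 = 2.375.
chopped walnuts: 0.25 cup × 19/8 × 117 g/cup ≈ 69 g
raisins: (1 tbsp + 1 tsp = 4/3 tbsp) × 19/8 ÷ 16 tbsp/cup × 165 g/cup ≈ 33 g
rolled oats: 3 lb × 19/8 × 16 oz/lb × 28.35 g/oz ≈ 3232 g
chocolate chips: 1.25 cup × 19/8 × 170 g/cup ≈ 505 g
cake flour: 175 g × 19/8 ÷ 28.35 g/oz ≈ 15 oz

chopped walnuts: 69 g; raisins: 33 g; rolled oats: 3232 g; chocolate chips: 505 g; cake flour: 15 oz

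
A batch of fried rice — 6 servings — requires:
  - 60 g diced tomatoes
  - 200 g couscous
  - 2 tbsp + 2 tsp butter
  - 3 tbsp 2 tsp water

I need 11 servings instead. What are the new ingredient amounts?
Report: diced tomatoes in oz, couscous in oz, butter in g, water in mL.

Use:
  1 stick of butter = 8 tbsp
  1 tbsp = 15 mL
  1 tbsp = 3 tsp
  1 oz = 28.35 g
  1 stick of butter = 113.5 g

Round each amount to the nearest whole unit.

Scaling factor: 11/6.
diced tomatoes: 60 g × 11/6 ÷ 28.35 g/oz ≈ 4 oz
couscous: 200 g × 11/6 ÷ 28.35 g/oz ≈ 13 oz
butter: (2 tbsp + 2 tsp = 8/3 tbsp) × 11/6 ÷ 8 tbsp/stick × 113.5 g/stick ≈ 69 g
water: (3 tbsp + 2 tsp = 11/3 tbsp) × 11/6 × 15 mL/tbsp ≈ 101 mL

diced tomatoes: 4 oz; couscous: 13 oz; butter: 69 g; water: 101 mL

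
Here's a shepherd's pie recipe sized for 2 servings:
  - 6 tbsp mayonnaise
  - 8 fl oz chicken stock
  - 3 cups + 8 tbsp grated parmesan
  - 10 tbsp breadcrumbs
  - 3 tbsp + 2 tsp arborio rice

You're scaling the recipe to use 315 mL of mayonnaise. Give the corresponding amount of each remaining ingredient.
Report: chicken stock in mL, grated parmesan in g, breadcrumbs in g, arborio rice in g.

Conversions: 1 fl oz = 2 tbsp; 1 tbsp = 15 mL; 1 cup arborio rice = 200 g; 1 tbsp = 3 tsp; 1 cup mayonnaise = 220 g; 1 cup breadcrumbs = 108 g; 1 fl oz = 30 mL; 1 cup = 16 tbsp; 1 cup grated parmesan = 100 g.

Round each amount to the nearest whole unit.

chicken stock: 840 mL; grated parmesan: 1225 g; breadcrumbs: 236 g; arborio rice: 160 g

The original recipe has 90 mL of mayonnaise, so the scaling factor is 315 ÷ 90 = 7/2 = 3.5.
chicken stock: 8 fl oz × 7/2 × 30 mL/fl oz = 840 mL
grated parmesan: (3 cup + 8 tbsp = 3.5 cup) × 7/2 × 100 g/cup = 1225 g
breadcrumbs: 10 tbsp × 7/2 ÷ 16 tbsp/cup × 108 g/cup ≈ 236 g
arborio rice: (3 tbsp + 2 tsp = 11/3 tbsp) × 7/2 ÷ 16 tbsp/cup × 200 g/cup ≈ 160 g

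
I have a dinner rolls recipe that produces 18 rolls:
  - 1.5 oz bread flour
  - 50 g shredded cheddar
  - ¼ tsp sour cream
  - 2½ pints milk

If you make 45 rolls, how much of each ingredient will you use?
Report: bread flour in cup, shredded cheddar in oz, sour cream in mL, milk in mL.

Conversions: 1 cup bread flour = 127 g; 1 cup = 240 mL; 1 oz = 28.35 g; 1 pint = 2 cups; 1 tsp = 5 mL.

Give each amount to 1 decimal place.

Scaling factor: 45/18 = 5/2 = 2.5.
bread flour: 1.5 oz × 5/2 × 28.35 g/oz ÷ 127 g/cup ≈ 0.8 cup
shredded cheddar: 50 g × 5/2 ÷ 28.35 g/oz ≈ 4.4 oz
sour cream: 0.25 tsp × 5/2 × 5 mL/tsp ≈ 3.1 mL
milk: 2.5 pint × 5/2 × 2 cup/pint × 240 mL/cup = 3000.0 mL

bread flour: 0.8 cup; shredded cheddar: 4.4 oz; sour cream: 3.1 mL; milk: 3000.0 mL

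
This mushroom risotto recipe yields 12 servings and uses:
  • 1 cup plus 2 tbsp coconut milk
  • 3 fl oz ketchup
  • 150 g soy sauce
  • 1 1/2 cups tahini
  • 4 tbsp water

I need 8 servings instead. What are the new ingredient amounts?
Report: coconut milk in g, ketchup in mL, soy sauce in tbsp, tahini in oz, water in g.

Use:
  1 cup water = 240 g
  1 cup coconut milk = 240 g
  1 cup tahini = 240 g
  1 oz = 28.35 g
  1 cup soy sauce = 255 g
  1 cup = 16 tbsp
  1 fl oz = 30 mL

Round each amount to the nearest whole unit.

Scaling factor: 8/12 = 2/3.
coconut milk: (1 cup + 2 tbsp = 1.125 cup) × 2/3 × 240 g/cup = 180 g
ketchup: 3 fl oz × 2/3 × 30 mL/fl oz = 60 mL
soy sauce: 150 g × 2/3 ÷ 255 g/cup × 16 tbsp/cup ≈ 6 tbsp
tahini: 1.5 cup × 2/3 × 240 g/cup ÷ 28.35 g/oz ≈ 8 oz
water: 4 tbsp × 2/3 ÷ 16 tbsp/cup × 240 g/cup = 40 g

coconut milk: 180 g; ketchup: 60 mL; soy sauce: 6 tbsp; tahini: 8 oz; water: 40 g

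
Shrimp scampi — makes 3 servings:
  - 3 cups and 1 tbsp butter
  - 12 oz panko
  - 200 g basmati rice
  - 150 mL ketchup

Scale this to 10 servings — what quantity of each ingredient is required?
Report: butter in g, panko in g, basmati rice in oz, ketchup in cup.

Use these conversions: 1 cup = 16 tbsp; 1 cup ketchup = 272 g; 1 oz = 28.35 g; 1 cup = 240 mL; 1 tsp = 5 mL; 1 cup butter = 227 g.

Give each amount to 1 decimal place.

Scaling factor: 10/3.
butter: (3 cup + 1 tbsp = 3.0625 cup) × 10/3 × 227 g/cup ≈ 2317.3 g
panko: 12 oz × 10/3 × 28.35 g/oz = 1134.0 g
basmati rice: 200 g × 10/3 ÷ 28.35 g/oz ≈ 23.5 oz
ketchup: 150 mL × 10/3 ÷ 240 mL/cup ≈ 2.1 cup

butter: 2317.3 g; panko: 1134.0 g; basmati rice: 23.5 oz; ketchup: 2.1 cup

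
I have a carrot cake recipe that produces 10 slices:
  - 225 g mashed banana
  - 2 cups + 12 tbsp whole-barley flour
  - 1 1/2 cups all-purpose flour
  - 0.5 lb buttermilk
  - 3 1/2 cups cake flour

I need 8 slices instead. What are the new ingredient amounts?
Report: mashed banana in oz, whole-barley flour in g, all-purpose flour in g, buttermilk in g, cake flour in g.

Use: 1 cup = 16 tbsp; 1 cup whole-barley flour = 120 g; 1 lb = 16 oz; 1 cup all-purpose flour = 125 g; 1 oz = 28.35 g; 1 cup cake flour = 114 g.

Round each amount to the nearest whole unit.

Scaling factor: 8/10 = 4/5 = 0.8.
mashed banana: 225 g × 4/5 ÷ 28.35 g/oz ≈ 6 oz
whole-barley flour: (2 cup + 12 tbsp = 2.75 cup) × 4/5 × 120 g/cup = 264 g
all-purpose flour: 1.5 cup × 4/5 × 125 g/cup = 150 g
buttermilk: 0.5 lb × 4/5 × 16 oz/lb × 28.35 g/oz ≈ 181 g
cake flour: 3.5 cup × 4/5 × 114 g/cup ≈ 319 g

mashed banana: 6 oz; whole-barley flour: 264 g; all-purpose flour: 150 g; buttermilk: 181 g; cake flour: 319 g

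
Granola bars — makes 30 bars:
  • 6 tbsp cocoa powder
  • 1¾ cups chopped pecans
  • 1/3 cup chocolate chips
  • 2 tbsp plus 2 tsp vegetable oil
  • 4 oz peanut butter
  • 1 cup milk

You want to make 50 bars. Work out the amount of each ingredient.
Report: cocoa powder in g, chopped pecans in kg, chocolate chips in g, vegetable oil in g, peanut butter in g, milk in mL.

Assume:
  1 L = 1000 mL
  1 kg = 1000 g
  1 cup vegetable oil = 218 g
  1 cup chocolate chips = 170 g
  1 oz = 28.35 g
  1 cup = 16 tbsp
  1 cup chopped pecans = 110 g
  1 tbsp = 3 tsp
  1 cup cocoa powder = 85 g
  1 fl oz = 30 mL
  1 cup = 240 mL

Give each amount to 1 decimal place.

Scaling factor: 50/30 = 5/3.
cocoa powder: 6 tbsp × 5/3 ÷ 16 tbsp/cup × 85 g/cup ≈ 53.1 g
chopped pecans: 1.75 cup × 5/3 × 110 g/cup ÷ 1000 g/kg ≈ 0.3 kg
chocolate chips: 1/3 cup × 5/3 × 170 g/cup ≈ 94.4 g
vegetable oil: (2 tbsp + 2 tsp = 8/3 tbsp) × 5/3 ÷ 16 tbsp/cup × 218 g/cup ≈ 60.6 g
peanut butter: 4 oz × 5/3 × 28.35 g/oz = 189.0 g
milk: 1 cup × 5/3 × 240 mL/cup = 400.0 mL

cocoa powder: 53.1 g; chopped pecans: 0.3 kg; chocolate chips: 94.4 g; vegetable oil: 60.6 g; peanut butter: 189.0 g; milk: 400.0 mL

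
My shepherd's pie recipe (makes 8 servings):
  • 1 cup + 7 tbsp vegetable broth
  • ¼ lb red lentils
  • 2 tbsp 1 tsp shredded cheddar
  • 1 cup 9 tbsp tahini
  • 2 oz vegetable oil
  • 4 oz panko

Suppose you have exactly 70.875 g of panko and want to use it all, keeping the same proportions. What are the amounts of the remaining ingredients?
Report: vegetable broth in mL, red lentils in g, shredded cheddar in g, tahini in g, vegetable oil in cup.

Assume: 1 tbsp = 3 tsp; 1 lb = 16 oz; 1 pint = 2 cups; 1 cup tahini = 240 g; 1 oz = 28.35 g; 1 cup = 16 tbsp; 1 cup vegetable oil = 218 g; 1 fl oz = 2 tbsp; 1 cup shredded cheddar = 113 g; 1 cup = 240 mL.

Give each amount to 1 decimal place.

vegetable broth: 215.6 mL; red lentils: 70.9 g; shredded cheddar: 10.3 g; tahini: 234.4 g; vegetable oil: 0.2 cup

The original recipe has 113.4 g of panko, so the scaling factor is 70.875 ÷ 113.4 = 5/8 = 0.625.
vegetable broth: (1 cup + 7 tbsp = 1.4375 cup) × 5/8 × 240 mL/cup ≈ 215.6 mL
red lentils: 0.25 lb × 5/8 × 16 oz/lb × 28.35 g/oz ≈ 70.9 g
shredded cheddar: (2 tbsp + 1 tsp = 7/3 tbsp) × 5/8 ÷ 16 tbsp/cup × 113 g/cup ≈ 10.3 g
tahini: (1 cup + 9 tbsp = 1.5625 cup) × 5/8 × 240 g/cup ≈ 234.4 g
vegetable oil: 2 oz × 5/8 × 28.35 g/oz ÷ 218 g/cup ≈ 0.2 cup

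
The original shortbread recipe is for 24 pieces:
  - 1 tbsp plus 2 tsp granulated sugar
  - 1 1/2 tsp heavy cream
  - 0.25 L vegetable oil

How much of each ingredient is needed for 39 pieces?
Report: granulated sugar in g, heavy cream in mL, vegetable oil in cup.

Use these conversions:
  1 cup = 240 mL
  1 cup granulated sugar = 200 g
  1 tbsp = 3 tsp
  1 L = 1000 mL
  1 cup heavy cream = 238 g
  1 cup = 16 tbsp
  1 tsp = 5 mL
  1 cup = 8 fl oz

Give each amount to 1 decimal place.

Scaling factor: 39/24 = 13/8 = 1.625.
granulated sugar: (1 tbsp + 2 tsp = 5/3 tbsp) × 13/8 ÷ 16 tbsp/cup × 200 g/cup ≈ 33.9 g
heavy cream: 1.5 tsp × 13/8 × 5 mL/tsp ≈ 12.2 mL
vegetable oil: 0.25 L × 13/8 × 1000 mL/L ÷ 240 mL/cup ≈ 1.7 cup

granulated sugar: 33.9 g; heavy cream: 12.2 mL; vegetable oil: 1.7 cup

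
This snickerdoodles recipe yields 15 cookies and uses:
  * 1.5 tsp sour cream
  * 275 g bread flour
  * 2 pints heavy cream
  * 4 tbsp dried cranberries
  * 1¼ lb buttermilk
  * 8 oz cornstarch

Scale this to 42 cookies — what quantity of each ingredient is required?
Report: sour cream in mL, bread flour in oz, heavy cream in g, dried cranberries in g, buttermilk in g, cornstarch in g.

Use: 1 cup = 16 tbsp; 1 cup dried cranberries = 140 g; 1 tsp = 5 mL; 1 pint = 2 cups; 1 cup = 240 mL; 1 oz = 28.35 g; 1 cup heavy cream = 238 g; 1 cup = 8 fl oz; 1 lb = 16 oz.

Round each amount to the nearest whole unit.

sour cream: 21 mL; bread flour: 27 oz; heavy cream: 2666 g; dried cranberries: 98 g; buttermilk: 1588 g; cornstarch: 635 g

Scaling factor: 42/15 = 14/5 = 2.8.
sour cream: 1.5 tsp × 14/5 × 5 mL/tsp = 21 mL
bread flour: 275 g × 14/5 ÷ 28.35 g/oz ≈ 27 oz
heavy cream: 2 pint × 14/5 × 2 cup/pint × 238 g/cup ≈ 2666 g
dried cranberries: 4 tbsp × 14/5 ÷ 16 tbsp/cup × 140 g/cup = 98 g
buttermilk: 1.25 lb × 14/5 × 16 oz/lb × 28.35 g/oz ≈ 1588 g
cornstarch: 8 oz × 14/5 × 28.35 g/oz ≈ 635 g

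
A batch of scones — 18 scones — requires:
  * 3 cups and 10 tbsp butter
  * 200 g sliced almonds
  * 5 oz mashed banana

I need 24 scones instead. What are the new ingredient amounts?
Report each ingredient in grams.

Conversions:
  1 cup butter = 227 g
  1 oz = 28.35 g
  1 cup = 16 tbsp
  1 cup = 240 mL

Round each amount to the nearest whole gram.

butter: 1097 g; sliced almonds: 267 g; mashed banana: 189 g

Scaling factor: 24/18 = 4/3.
butter: (3 cup + 10 tbsp = 3.625 cup) × 4/3 × 227 g/cup ≈ 1097 g
sliced almonds: 200 g × 4/3 ≈ 267 g
mashed banana: 5 oz × 4/3 × 28.35 g/oz = 189 g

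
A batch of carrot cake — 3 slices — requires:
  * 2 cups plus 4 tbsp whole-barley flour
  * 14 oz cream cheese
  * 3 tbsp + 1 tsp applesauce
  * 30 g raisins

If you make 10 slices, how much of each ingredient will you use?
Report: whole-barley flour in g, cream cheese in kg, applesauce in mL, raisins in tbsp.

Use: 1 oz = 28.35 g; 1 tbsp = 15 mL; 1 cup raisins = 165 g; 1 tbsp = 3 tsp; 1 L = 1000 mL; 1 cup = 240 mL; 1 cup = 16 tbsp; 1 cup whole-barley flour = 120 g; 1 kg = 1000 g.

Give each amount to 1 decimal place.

whole-barley flour: 900.0 g; cream cheese: 1.3 kg; applesauce: 166.7 mL; raisins: 9.7 tbsp

Scaling factor: 10/3.
whole-barley flour: (2 cup + 4 tbsp = 2.25 cup) × 10/3 × 120 g/cup = 900.0 g
cream cheese: 14 oz × 10/3 × 28.35 g/oz ÷ 1000 g/kg ≈ 1.3 kg
applesauce: (3 tbsp + 1 tsp = 10/3 tbsp) × 10/3 × 15 mL/tbsp ≈ 166.7 mL
raisins: 30 g × 10/3 ÷ 165 g/cup × 16 tbsp/cup ≈ 9.7 tbsp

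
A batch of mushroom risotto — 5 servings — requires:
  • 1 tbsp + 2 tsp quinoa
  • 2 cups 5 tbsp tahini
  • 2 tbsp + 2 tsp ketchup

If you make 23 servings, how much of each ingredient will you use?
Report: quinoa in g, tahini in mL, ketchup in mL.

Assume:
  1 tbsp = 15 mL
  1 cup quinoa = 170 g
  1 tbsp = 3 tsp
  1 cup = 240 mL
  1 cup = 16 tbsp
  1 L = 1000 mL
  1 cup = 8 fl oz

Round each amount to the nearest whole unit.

Scaling factor: 23/5 = 4.6.
quinoa: (1 tbsp + 2 tsp = 5/3 tbsp) × 23/5 ÷ 16 tbsp/cup × 170 g/cup ≈ 81 g
tahini: (2 cup + 5 tbsp = 2.3125 cup) × 23/5 × 240 mL/cup = 2553 mL
ketchup: (2 tbsp + 2 tsp = 8/3 tbsp) × 23/5 × 15 mL/tbsp = 184 mL

quinoa: 81 g; tahini: 2553 mL; ketchup: 184 mL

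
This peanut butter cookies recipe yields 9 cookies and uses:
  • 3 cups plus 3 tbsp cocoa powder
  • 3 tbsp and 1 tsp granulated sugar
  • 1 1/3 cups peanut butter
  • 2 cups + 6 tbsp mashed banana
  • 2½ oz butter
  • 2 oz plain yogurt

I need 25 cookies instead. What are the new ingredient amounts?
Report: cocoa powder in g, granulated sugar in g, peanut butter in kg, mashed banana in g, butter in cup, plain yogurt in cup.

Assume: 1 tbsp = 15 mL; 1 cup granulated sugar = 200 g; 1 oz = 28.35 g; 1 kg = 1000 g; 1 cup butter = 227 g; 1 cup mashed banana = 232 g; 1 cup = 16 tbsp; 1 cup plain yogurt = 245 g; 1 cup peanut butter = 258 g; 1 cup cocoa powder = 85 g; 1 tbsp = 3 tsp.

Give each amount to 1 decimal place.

cocoa powder: 752.6 g; granulated sugar: 115.7 g; peanut butter: 1.0 kg; mashed banana: 1530.6 g; butter: 0.9 cup; plain yogurt: 0.6 cup

Scaling factor: 25/9.
cocoa powder: (3 cup + 3 tbsp = 3.1875 cup) × 25/9 × 85 g/cup ≈ 752.6 g
granulated sugar: (3 tbsp + 1 tsp = 10/3 tbsp) × 25/9 ÷ 16 tbsp/cup × 200 g/cup ≈ 115.7 g
peanut butter: 4/3 cup × 25/9 × 258 g/cup ÷ 1000 g/kg ≈ 1.0 kg
mashed banana: (2 cup + 6 tbsp = 2.375 cup) × 25/9 × 232 g/cup ≈ 1530.6 g
butter: 2.5 oz × 25/9 × 28.35 g/oz ÷ 227 g/cup ≈ 0.9 cup
plain yogurt: 2 oz × 25/9 × 28.35 g/oz ÷ 245 g/cup ≈ 0.6 cup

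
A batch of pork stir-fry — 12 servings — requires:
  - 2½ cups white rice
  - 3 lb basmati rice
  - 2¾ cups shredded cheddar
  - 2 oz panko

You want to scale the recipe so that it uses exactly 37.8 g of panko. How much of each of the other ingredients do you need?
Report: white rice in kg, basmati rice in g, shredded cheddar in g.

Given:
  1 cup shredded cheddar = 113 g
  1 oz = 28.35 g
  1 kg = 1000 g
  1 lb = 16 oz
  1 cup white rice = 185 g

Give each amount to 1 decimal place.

The original recipe has 56.7 g of panko, so the scaling factor is 37.8 ÷ 56.7 = 2/3.
white rice: 2.5 cup × 2/3 × 185 g/cup ÷ 1000 g/kg ≈ 0.3 kg
basmati rice: 3 lb × 2/3 × 16 oz/lb × 28.35 g/oz = 907.2 g
shredded cheddar: 2.75 cup × 2/3 × 113 g/cup ≈ 207.2 g

white rice: 0.3 kg; basmati rice: 907.2 g; shredded cheddar: 207.2 g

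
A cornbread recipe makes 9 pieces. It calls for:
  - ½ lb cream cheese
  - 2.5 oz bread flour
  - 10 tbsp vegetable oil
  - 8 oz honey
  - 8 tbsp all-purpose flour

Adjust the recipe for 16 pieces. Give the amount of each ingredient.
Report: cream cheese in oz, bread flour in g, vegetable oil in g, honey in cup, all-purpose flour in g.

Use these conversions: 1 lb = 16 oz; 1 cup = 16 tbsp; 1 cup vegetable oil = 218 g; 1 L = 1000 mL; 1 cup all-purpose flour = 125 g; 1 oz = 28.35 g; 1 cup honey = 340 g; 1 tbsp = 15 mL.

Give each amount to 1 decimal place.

cream cheese: 14.2 oz; bread flour: 126.0 g; vegetable oil: 242.2 g; honey: 1.2 cup; all-purpose flour: 111.1 g

Scaling factor: 16/9.
cream cheese: 0.5 lb × 16/9 × 16 oz/lb ≈ 14.2 oz
bread flour: 2.5 oz × 16/9 × 28.35 g/oz = 126.0 g
vegetable oil: 10 tbsp × 16/9 ÷ 16 tbsp/cup × 218 g/cup ≈ 242.2 g
honey: 8 oz × 16/9 × 28.35 g/oz ÷ 340 g/cup ≈ 1.2 cup
all-purpose flour: 8 tbsp × 16/9 ÷ 16 tbsp/cup × 125 g/cup ≈ 111.1 g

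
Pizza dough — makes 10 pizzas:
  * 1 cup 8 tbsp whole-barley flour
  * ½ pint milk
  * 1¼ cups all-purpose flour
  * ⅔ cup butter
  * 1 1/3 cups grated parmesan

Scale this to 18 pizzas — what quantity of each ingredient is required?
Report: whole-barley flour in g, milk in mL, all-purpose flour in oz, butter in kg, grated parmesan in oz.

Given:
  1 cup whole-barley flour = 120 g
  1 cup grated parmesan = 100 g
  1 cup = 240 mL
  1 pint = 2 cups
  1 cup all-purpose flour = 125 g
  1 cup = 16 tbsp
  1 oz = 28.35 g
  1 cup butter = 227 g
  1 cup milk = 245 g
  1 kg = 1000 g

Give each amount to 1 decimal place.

whole-barley flour: 324.0 g; milk: 432.0 mL; all-purpose flour: 9.9 oz; butter: 0.3 kg; grated parmesan: 8.5 oz

Scaling factor: 18/10 = 9/5 = 1.8.
whole-barley flour: (1 cup + 8 tbsp = 1.5 cup) × 9/5 × 120 g/cup = 324.0 g
milk: 0.5 pint × 9/5 × 2 cup/pint × 240 mL/cup = 432.0 mL
all-purpose flour: 1.25 cup × 9/5 × 125 g/cup ÷ 28.35 g/oz ≈ 9.9 oz
butter: 2/3 cup × 9/5 × 227 g/cup ÷ 1000 g/kg ≈ 0.3 kg
grated parmesan: 4/3 cup × 9/5 × 100 g/cup ÷ 28.35 g/oz ≈ 8.5 oz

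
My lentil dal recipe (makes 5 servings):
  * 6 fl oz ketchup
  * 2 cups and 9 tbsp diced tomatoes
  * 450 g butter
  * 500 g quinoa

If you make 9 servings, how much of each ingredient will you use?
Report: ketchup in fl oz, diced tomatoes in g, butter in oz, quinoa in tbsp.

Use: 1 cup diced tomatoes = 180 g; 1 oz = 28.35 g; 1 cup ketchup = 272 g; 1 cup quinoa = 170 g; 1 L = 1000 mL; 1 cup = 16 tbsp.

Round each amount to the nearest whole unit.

Scaling factor: 9/5 = 1.8.
ketchup: 6 fl oz × 9/5 ≈ 11 fl oz
diced tomatoes: (2 cup + 9 tbsp = 2.5625 cup) × 9/5 × 180 g/cup ≈ 830 g
butter: 450 g × 9/5 ÷ 28.35 g/oz ≈ 29 oz
quinoa: 500 g × 9/5 ÷ 170 g/cup × 16 tbsp/cup ≈ 85 tbsp

ketchup: 11 fl oz; diced tomatoes: 830 g; butter: 29 oz; quinoa: 85 tbsp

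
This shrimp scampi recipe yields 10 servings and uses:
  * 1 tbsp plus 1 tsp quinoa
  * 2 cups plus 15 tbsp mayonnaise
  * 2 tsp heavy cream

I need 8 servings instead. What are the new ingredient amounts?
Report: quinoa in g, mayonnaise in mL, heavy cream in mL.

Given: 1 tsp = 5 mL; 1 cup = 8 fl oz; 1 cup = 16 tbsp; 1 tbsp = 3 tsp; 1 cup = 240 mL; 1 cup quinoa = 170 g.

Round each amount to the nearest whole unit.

Scaling factor: 8/10 = 4/5 = 0.8.
quinoa: (1 tbsp + 1 tsp = 4/3 tbsp) × 4/5 ÷ 16 tbsp/cup × 170 g/cup ≈ 11 g
mayonnaise: (2 cup + 15 tbsp = 2.9375 cup) × 4/5 × 240 mL/cup = 564 mL
heavy cream: 2 tsp × 4/5 × 5 mL/tsp = 8 mL

quinoa: 11 g; mayonnaise: 564 mL; heavy cream: 8 mL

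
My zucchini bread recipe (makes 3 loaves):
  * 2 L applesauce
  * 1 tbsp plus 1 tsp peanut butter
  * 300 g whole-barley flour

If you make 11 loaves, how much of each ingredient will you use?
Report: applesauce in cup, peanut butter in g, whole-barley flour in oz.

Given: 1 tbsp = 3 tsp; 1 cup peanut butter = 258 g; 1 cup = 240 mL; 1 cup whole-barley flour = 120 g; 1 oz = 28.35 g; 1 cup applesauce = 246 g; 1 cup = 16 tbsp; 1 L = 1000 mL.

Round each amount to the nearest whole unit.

applesauce: 31 cup; peanut butter: 79 g; whole-barley flour: 39 oz

Scaling factor: 11/3.
applesauce: 2 L × 11/3 × 1000 mL/L ÷ 240 mL/cup ≈ 31 cup
peanut butter: (1 tbsp + 1 tsp = 4/3 tbsp) × 11/3 ÷ 16 tbsp/cup × 258 g/cup ≈ 79 g
whole-barley flour: 300 g × 11/3 ÷ 28.35 g/oz ≈ 39 oz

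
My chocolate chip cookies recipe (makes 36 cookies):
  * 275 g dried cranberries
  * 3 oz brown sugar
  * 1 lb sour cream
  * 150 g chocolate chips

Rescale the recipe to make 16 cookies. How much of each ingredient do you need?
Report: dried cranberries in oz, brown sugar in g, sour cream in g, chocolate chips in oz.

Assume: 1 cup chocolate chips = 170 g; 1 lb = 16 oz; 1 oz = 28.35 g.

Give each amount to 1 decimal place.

dried cranberries: 4.3 oz; brown sugar: 37.8 g; sour cream: 201.6 g; chocolate chips: 2.4 oz

Scaling factor: 16/36 = 4/9.
dried cranberries: 275 g × 4/9 ÷ 28.35 g/oz ≈ 4.3 oz
brown sugar: 3 oz × 4/9 × 28.35 g/oz = 37.8 g
sour cream: 1 lb × 4/9 × 16 oz/lb × 28.35 g/oz = 201.6 g
chocolate chips: 150 g × 4/9 ÷ 28.35 g/oz ≈ 2.4 oz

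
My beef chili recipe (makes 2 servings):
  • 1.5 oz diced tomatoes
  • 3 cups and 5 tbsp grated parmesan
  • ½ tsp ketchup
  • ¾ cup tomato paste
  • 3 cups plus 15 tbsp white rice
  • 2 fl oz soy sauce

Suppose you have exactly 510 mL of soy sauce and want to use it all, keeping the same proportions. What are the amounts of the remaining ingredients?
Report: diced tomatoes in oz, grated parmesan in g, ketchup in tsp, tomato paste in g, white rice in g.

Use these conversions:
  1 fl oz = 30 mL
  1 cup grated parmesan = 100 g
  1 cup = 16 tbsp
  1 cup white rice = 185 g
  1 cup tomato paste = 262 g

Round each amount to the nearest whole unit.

The original recipe has 60 mL of soy sauce, so the scaling factor is 510 ÷ 60 = 17/2 = 8.5.
diced tomatoes: 1.5 oz × 17/2 ≈ 13 oz
grated parmesan: (3 cup + 5 tbsp = 3.3125 cup) × 17/2 × 100 g/cup ≈ 2816 g
ketchup: 0.5 tsp × 17/2 ≈ 4 tsp
tomato paste: 0.75 cup × 17/2 × 262 g/cup ≈ 1670 g
white rice: (3 cup + 15 tbsp = 3.9375 cup) × 17/2 × 185 g/cup ≈ 6192 g

diced tomatoes: 13 oz; grated parmesan: 2816 g; ketchup: 4 tsp; tomato paste: 1670 g; white rice: 6192 g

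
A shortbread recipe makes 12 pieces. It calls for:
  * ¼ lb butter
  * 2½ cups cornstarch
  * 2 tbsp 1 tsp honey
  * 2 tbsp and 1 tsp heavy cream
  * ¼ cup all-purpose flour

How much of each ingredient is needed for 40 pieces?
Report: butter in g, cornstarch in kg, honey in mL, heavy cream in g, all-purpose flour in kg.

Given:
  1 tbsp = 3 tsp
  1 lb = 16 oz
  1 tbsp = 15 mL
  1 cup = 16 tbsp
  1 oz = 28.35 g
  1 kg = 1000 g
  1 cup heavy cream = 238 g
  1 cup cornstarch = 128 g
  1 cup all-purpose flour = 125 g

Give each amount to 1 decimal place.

Scaling factor: 40/12 = 10/3.
butter: 0.25 lb × 10/3 × 16 oz/lb × 28.35 g/oz = 378.0 g
cornstarch: 2.5 cup × 10/3 × 128 g/cup ÷ 1000 g/kg ≈ 1.1 kg
honey: (2 tbsp + 1 tsp = 7/3 tbsp) × 10/3 × 15 mL/tbsp ≈ 116.7 mL
heavy cream: (2 tbsp + 1 tsp = 7/3 tbsp) × 10/3 ÷ 16 tbsp/cup × 238 g/cup ≈ 115.7 g
all-purpose flour: 0.25 cup × 10/3 × 125 g/cup ÷ 1000 g/kg ≈ 0.1 kg

butter: 378.0 g; cornstarch: 1.1 kg; honey: 116.7 mL; heavy cream: 115.7 g; all-purpose flour: 0.1 kg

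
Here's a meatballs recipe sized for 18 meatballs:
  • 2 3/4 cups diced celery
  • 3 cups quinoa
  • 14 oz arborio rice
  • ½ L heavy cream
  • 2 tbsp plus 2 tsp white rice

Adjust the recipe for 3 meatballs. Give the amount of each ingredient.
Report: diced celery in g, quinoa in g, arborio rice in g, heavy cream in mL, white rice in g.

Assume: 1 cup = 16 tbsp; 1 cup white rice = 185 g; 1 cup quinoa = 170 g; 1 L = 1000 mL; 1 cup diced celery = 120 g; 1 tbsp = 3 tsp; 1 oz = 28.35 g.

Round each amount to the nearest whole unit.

Scaling factor: 3/18 = 1/6.
diced celery: 2.75 cup × 1/6 × 120 g/cup = 55 g
quinoa: 3 cup × 1/6 × 170 g/cup = 85 g
arborio rice: 14 oz × 1/6 × 28.35 g/oz ≈ 66 g
heavy cream: 0.5 L × 1/6 × 1000 mL/L ≈ 83 mL
white rice: (2 tbsp + 2 tsp = 8/3 tbsp) × 1/6 ÷ 16 tbsp/cup × 185 g/cup ≈ 5 g

diced celery: 55 g; quinoa: 85 g; arborio rice: 66 g; heavy cream: 83 mL; white rice: 5 g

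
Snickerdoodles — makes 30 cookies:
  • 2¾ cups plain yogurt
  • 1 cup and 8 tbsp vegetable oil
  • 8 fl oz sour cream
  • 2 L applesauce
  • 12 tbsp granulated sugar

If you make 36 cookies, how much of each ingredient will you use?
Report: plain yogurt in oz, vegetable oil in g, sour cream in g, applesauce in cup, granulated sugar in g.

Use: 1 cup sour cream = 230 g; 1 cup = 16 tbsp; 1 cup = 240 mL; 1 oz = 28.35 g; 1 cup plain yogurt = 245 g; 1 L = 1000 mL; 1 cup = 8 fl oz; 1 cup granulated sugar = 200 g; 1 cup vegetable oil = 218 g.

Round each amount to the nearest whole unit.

Scaling factor: 36/30 = 6/5 = 1.2.
plain yogurt: 2.75 cup × 6/5 × 245 g/cup ÷ 28.35 g/oz ≈ 29 oz
vegetable oil: (1 cup + 8 tbsp = 1.5 cup) × 6/5 × 218 g/cup ≈ 392 g
sour cream: 8 fl oz × 6/5 ÷ 8 fl oz/cup × 230 g/cup = 276 g
applesauce: 2 L × 6/5 × 1000 mL/L ÷ 240 mL/cup = 10 cup
granulated sugar: 12 tbsp × 6/5 ÷ 16 tbsp/cup × 200 g/cup = 180 g

plain yogurt: 29 oz; vegetable oil: 392 g; sour cream: 276 g; applesauce: 10 cup; granulated sugar: 180 g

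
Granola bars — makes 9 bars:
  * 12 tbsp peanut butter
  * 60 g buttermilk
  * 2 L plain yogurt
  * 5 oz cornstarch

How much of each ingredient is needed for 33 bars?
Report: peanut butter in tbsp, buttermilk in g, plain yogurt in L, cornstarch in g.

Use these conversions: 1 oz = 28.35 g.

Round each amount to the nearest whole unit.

Scaling factor: 33/9 = 11/3.
peanut butter: 12 tbsp × 11/3 = 44 tbsp
buttermilk: 60 g × 11/3 = 220 g
plain yogurt: 2 L × 11/3 ≈ 7 L
cornstarch: 5 oz × 11/3 × 28.35 g/oz ≈ 520 g

peanut butter: 44 tbsp; buttermilk: 220 g; plain yogurt: 7 L; cornstarch: 520 g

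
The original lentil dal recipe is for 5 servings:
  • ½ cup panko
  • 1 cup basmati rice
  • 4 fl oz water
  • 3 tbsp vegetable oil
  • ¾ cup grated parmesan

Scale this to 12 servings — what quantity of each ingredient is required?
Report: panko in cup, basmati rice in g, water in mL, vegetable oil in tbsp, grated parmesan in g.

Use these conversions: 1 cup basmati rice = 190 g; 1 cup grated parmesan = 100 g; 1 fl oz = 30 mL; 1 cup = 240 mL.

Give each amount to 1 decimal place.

panko: 1.2 cup; basmati rice: 456.0 g; water: 288.0 mL; vegetable oil: 7.2 tbsp; grated parmesan: 180.0 g

Scaling factor: 12/5 = 2.4.
panko: 0.5 cup × 12/5 = 1.2 cup
basmati rice: 1 cup × 12/5 × 190 g/cup = 456.0 g
water: 4 fl oz × 12/5 × 30 mL/fl oz = 288.0 mL
vegetable oil: 3 tbsp × 12/5 = 7.2 tbsp
grated parmesan: 0.75 cup × 12/5 × 100 g/cup = 180.0 g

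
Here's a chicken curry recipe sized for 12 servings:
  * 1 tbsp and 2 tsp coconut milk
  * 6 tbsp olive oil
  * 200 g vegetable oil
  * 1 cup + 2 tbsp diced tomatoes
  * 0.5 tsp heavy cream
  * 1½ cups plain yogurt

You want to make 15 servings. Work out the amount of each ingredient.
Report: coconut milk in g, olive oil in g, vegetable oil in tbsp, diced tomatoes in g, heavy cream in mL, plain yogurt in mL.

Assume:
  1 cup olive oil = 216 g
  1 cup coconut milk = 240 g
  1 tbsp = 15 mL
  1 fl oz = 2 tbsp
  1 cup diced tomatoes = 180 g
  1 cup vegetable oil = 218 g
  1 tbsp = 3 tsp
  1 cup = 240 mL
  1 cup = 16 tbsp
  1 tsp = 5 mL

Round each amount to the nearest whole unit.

Scaling factor: 15/12 = 5/4 = 1.25.
coconut milk: (1 tbsp + 2 tsp = 5/3 tbsp) × 5/4 ÷ 16 tbsp/cup × 240 g/cup ≈ 31 g
olive oil: 6 tbsp × 5/4 ÷ 16 tbsp/cup × 216 g/cup ≈ 101 g
vegetable oil: 200 g × 5/4 ÷ 218 g/cup × 16 tbsp/cup ≈ 18 tbsp
diced tomatoes: (1 cup + 2 tbsp = 1.125 cup) × 5/4 × 180 g/cup ≈ 253 g
heavy cream: 0.5 tsp × 5/4 × 5 mL/tsp ≈ 3 mL
plain yogurt: 1.5 cup × 5/4 × 240 mL/cup = 450 mL

coconut milk: 31 g; olive oil: 101 g; vegetable oil: 18 tbsp; diced tomatoes: 253 g; heavy cream: 3 mL; plain yogurt: 450 mL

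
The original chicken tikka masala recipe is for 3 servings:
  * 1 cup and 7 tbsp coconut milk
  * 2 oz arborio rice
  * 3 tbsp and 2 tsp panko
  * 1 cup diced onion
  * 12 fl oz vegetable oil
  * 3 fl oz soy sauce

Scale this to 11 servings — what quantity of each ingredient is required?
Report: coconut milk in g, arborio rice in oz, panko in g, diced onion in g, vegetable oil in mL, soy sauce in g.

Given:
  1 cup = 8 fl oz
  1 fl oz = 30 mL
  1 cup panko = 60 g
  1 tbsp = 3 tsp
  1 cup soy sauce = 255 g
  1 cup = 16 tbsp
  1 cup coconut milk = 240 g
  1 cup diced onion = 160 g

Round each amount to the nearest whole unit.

Scaling factor: 11/3.
coconut milk: (1 cup + 7 tbsp = 1.4375 cup) × 11/3 × 240 g/cup = 1265 g
arborio rice: 2 oz × 11/3 ≈ 7 oz
panko: (3 tbsp + 2 tsp = 11/3 tbsp) × 11/3 ÷ 16 tbsp/cup × 60 g/cup ≈ 50 g
diced onion: 1 cup × 11/3 × 160 g/cup ≈ 587 g
vegetable oil: 12 fl oz × 11/3 × 30 mL/fl oz = 1320 mL
soy sauce: 3 fl oz × 11/3 ÷ 8 fl oz/cup × 255 g/cup ≈ 351 g

coconut milk: 1265 g; arborio rice: 7 oz; panko: 50 g; diced onion: 587 g; vegetable oil: 1320 mL; soy sauce: 351 g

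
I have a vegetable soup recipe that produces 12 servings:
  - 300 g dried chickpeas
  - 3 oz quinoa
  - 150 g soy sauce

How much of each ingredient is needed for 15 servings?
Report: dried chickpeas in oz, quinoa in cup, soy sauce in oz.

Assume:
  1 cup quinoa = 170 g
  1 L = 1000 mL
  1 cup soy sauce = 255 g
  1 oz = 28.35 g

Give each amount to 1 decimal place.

Scaling factor: 15/12 = 5/4 = 1.25.
dried chickpeas: 300 g × 5/4 ÷ 28.35 g/oz ≈ 13.2 oz
quinoa: 3 oz × 5/4 × 28.35 g/oz ÷ 170 g/cup ≈ 0.6 cup
soy sauce: 150 g × 5/4 ÷ 28.35 g/oz ≈ 6.6 oz

dried chickpeas: 13.2 oz; quinoa: 0.6 cup; soy sauce: 6.6 oz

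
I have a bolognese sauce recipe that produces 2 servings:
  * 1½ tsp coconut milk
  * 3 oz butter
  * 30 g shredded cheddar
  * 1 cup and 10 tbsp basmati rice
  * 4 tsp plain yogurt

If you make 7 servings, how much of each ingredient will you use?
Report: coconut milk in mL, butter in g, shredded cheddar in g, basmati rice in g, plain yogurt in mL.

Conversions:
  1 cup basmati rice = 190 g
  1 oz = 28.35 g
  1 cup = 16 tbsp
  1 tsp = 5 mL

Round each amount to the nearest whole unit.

Scaling factor: 7/2 = 3.5.
coconut milk: 1.5 tsp × 7/2 × 5 mL/tsp ≈ 26 mL
butter: 3 oz × 7/2 × 28.35 g/oz ≈ 298 g
shredded cheddar: 30 g × 7/2 = 105 g
basmati rice: (1 cup + 10 tbsp = 1.625 cup) × 7/2 × 190 g/cup ≈ 1081 g
plain yogurt: 4 tsp × 7/2 × 5 mL/tsp = 70 mL

coconut milk: 26 mL; butter: 298 g; shredded cheddar: 105 g; basmati rice: 1081 g; plain yogurt: 70 mL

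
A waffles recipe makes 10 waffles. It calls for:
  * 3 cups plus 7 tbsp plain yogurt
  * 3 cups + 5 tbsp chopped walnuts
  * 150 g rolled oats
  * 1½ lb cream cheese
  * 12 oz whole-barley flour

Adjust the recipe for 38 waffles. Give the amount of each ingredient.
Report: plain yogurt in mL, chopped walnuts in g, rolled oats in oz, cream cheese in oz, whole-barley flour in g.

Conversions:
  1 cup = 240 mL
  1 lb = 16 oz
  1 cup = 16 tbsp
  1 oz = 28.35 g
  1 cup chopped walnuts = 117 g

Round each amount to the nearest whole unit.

Scaling factor: 38/10 = 19/5 = 3.8.
plain yogurt: (3 cup + 7 tbsp = 3.4375 cup) × 19/5 × 240 mL/cup = 3135 mL
chopped walnuts: (3 cup + 5 tbsp = 3.3125 cup) × 19/5 × 117 g/cup ≈ 1473 g
rolled oats: 150 g × 19/5 ÷ 28.35 g/oz ≈ 20 oz
cream cheese: 1.5 lb × 19/5 × 16 oz/lb ≈ 91 oz
whole-barley flour: 12 oz × 19/5 × 28.35 g/oz ≈ 1293 g

plain yogurt: 3135 mL; chopped walnuts: 1473 g; rolled oats: 20 oz; cream cheese: 91 oz; whole-barley flour: 1293 g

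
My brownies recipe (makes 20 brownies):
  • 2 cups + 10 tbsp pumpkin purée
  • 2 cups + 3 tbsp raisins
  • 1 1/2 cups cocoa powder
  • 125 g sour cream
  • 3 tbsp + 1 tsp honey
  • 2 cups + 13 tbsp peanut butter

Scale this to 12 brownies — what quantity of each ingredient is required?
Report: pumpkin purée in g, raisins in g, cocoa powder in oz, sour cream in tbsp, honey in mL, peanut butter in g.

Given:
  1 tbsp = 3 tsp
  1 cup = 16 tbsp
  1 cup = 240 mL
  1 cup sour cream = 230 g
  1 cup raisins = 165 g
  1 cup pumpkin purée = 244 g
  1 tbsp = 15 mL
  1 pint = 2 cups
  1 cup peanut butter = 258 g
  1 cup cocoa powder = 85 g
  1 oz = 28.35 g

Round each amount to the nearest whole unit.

pumpkin purée: 384 g; raisins: 217 g; cocoa powder: 3 oz; sour cream: 5 tbsp; honey: 30 mL; peanut butter: 435 g

Scaling factor: 12/20 = 3/5 = 0.6.
pumpkin purée: (2 cup + 10 tbsp = 2.625 cup) × 3/5 × 244 g/cup ≈ 384 g
raisins: (2 cup + 3 tbsp = 2.1875 cup) × 3/5 × 165 g/cup ≈ 217 g
cocoa powder: 1.5 cup × 3/5 × 85 g/cup ÷ 28.35 g/oz ≈ 3 oz
sour cream: 125 g × 3/5 ÷ 230 g/cup × 16 tbsp/cup ≈ 5 tbsp
honey: (3 tbsp + 1 tsp = 10/3 tbsp) × 3/5 × 15 mL/tbsp = 30 mL
peanut butter: (2 cup + 13 tbsp = 2.8125 cup) × 3/5 × 258 g/cup ≈ 435 g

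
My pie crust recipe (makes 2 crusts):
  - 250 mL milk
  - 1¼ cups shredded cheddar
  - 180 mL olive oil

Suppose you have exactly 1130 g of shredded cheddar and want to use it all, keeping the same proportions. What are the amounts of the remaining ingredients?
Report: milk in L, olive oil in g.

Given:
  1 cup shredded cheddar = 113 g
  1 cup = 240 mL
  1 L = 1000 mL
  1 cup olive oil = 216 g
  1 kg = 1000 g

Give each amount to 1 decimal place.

The original recipe has 141.25 g of shredded cheddar, so the scaling factor is 1130 ÷ 141.25 = 8.
milk: 250 mL × 8 ÷ 1000 mL/L = 2.0 L
olive oil: 180 mL × 8 ÷ 240 mL/cup × 216 g/cup = 1296.0 g

milk: 2.0 L; olive oil: 1296.0 g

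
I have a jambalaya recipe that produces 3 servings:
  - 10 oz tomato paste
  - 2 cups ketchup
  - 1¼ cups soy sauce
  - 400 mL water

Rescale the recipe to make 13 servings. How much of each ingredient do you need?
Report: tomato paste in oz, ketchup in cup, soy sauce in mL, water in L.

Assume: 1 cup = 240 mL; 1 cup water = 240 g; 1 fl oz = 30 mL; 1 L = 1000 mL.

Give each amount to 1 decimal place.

tomato paste: 43.3 oz; ketchup: 8.7 cup; soy sauce: 1300.0 mL; water: 1.7 L

Scaling factor: 13/3.
tomato paste: 10 oz × 13/3 ≈ 43.3 oz
ketchup: 2 cup × 13/3 ≈ 8.7 cup
soy sauce: 1.25 cup × 13/3 × 240 mL/cup = 1300.0 mL
water: 400 mL × 13/3 ÷ 1000 mL/L ≈ 1.7 L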